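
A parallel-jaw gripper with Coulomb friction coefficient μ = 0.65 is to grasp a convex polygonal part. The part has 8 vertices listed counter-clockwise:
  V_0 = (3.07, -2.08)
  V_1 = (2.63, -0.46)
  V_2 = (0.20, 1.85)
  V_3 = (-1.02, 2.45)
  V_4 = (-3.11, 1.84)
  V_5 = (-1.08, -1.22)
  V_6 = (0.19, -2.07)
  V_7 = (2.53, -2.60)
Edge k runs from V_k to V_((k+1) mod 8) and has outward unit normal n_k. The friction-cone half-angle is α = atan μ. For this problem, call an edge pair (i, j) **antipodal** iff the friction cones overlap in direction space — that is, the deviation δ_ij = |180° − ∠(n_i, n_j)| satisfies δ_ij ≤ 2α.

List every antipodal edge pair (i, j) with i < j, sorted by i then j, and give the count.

α = atan 0.65 = 33.02°;  2α = 66.05°
n_0 = (+0.9650, +0.2621)
n_1 = (+0.6890, +0.7248)
n_2 = (+0.4413, +0.8973)
n_3 = (-0.2802, +0.9599)
n_4 = (-0.8333, -0.5528)
n_5 = (-0.5562, -0.8310)
n_6 = (-0.2209, -0.9753)
n_7 = (+0.6936, -0.7203)
  (0,1): δ = 148.75°  ·
  (0,2): δ = 131.38°  ·
  (0,3): δ = 88.92°  ·
  (0,4): δ = 18.36°  ✓
  (0,5): δ = 41.01°  ✓
  (0,6): δ = 62.04°  ✓
  (0,7): δ = 118.72°  ·
  (1,2): δ = 162.64°  ·
  (1,3): δ = 120.18°  ·
  (1,4): δ = 12.89°  ✓
  (1,5): δ = 9.76°  ✓
  (1,6): δ = 30.79°  ✓
  (1,7): δ = 87.47°  ·
  (2,3): δ = 137.54°  ·
  (2,4): δ = 30.25°  ✓
  (2,5): δ = 7.61°  ✓
  (2,6): δ = 13.43°  ✓
  (2,7): δ = 70.11°  ·
  (3,4): δ = 72.71°  ·
  (3,5): δ = 50.06°  ✓
  (3,6): δ = 29.03°  ✓
  (3,7): δ = 27.65°  ✓
  (4,5): δ = 157.35°  ·
  (4,6): δ = 136.32°  ·
  (4,7): δ = 79.64°  ·
  (5,6): δ = 158.97°  ·
  (5,7): δ = 102.29°  ·
  (6,7): δ = 123.32°  ·
antipodal pairs: 12

count = 12; pairs: (0,4), (0,5), (0,6), (1,4), (1,5), (1,6), (2,4), (2,5), (2,6), (3,5), (3,6), (3,7)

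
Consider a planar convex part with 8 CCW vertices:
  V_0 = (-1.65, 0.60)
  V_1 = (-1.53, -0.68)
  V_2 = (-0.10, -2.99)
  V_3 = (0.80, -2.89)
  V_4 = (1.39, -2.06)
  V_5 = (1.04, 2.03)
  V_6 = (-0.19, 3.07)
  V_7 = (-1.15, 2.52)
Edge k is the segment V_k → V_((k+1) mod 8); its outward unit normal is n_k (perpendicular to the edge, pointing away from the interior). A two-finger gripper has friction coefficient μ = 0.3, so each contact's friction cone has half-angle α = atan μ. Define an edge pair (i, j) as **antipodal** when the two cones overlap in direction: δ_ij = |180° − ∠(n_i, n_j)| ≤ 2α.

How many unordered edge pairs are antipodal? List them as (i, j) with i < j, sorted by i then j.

count = 7; pairs: (0,4), (1,4), (1,5), (2,6), (3,6), (3,7), (4,7)

α = atan 0.3 = 16.70°;  2α = 33.40°
n_0 = (-0.9956, -0.0933)
n_1 = (-0.8503, -0.5264)
n_2 = (+0.1104, -0.9939)
n_3 = (+0.8151, -0.5794)
n_4 = (+0.9964, +0.0853)
n_5 = (+0.6457, +0.7636)
n_6 = (-0.4971, +0.8677)
n_7 = (-0.9677, +0.2520)
  (0,1): δ = 153.60°  ·
  (0,2): δ = 89.02°  ·
  (0,3): δ = 40.76°  ·
  (0,4): δ = 0.46°  ✓
  (0,5): δ = 44.43°  ·
  (0,6): δ = 114.45°  ·
  (0,7): δ = 160.05°  ·
  (1,2): δ = 115.42°  ·
  (1,3): δ = 67.17°  ·
  (1,4): δ = 26.87°  ✓
  (1,5): δ = 18.03°  ✓
  (1,6): δ = 88.05°  ·
  (1,7): δ = 133.64°  ·
  (2,3): δ = 131.75°  ·
  (2,4): δ = 91.45°  ·
  (2,5): δ = 46.56°  ·
  (2,6): δ = 23.47°  ✓
  (2,7): δ = 69.06°  ·
  (3,4): δ = 139.70°  ·
  (3,5): δ = 94.81°  ·
  (3,6): δ = 24.78°  ✓
  (3,7): δ = 20.81°  ✓
  (4,5): δ = 135.11°  ·
  (4,6): δ = 65.08°  ·
  (4,7): δ = 19.49°  ✓
  (5,6): δ = 109.98°  ·
  (5,7): δ = 64.38°  ·
  (6,7): δ = 134.41°  ·
antipodal pairs: 7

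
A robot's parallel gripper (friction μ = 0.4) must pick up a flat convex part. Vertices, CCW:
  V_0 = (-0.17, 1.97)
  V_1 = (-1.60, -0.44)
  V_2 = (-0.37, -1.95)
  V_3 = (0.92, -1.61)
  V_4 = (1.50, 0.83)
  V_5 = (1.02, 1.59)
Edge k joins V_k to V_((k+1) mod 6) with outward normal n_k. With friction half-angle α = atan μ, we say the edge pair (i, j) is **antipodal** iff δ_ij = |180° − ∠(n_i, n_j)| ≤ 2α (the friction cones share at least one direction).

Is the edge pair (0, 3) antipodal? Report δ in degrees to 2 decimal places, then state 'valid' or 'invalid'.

α = atan 0.4 = 21.80°;  2α = 43.60°
edge 0: e_0 = (-1.43, -2.41);  n_0 = (-0.8600, +0.5103)
edge 3: e_3 = (+0.58, +2.44);  n_3 = (+0.9729, -0.2313)
∠(n_0, n_3) = 162.69°
δ = |180° − 162.69°| = 17.31°
17.31° ≤ 2α = 43.60°  →  valid

δ = 17.31°, valid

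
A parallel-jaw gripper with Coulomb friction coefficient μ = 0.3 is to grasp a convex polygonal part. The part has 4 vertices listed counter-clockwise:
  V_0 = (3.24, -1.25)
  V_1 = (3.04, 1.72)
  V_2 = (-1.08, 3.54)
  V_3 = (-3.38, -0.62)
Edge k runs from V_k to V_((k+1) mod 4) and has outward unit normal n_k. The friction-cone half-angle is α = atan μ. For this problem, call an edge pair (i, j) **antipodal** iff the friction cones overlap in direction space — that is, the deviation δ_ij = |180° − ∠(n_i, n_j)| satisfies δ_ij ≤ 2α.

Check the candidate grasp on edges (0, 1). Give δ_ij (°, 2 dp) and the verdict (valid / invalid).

α = atan 0.3 = 16.70°;  2α = 33.40°
edge 0: e_0 = (-0.20, +2.97);  n_0 = (+0.9977, +0.0672)
edge 1: e_1 = (-4.12, +1.82);  n_1 = (+0.4041, +0.9147)
∠(n_0, n_1) = 62.31°
δ = |180° − 62.31°| = 117.69°
117.69° > 2α = 33.40°  →  invalid

δ = 117.69°, invalid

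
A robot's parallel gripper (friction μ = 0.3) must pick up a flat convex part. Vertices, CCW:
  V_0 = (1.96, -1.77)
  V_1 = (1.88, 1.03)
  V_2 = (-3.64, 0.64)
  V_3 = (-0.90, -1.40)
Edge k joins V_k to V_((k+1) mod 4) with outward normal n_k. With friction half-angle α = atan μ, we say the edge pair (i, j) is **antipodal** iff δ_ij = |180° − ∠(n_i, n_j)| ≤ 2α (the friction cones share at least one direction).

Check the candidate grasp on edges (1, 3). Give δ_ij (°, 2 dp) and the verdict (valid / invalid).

δ = 11.41°, valid

α = atan 0.3 = 16.70°;  2α = 33.40°
edge 1: e_1 = (-5.52, -0.39);  n_1 = (-0.0705, +0.9975)
edge 3: e_3 = (+2.86, -0.37);  n_3 = (-0.1283, -0.9917)
∠(n_1, n_3) = 168.59°
δ = |180° − 168.59°| = 11.41°
11.41° ≤ 2α = 33.40°  →  valid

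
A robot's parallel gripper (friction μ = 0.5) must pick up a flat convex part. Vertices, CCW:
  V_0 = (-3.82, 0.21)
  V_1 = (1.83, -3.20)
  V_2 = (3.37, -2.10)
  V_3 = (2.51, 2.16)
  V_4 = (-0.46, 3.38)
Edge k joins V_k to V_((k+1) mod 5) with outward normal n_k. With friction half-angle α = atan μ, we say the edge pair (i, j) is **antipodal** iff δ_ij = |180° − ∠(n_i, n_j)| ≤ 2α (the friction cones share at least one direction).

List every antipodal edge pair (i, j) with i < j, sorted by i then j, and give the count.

count = 3; pairs: (0,2), (0,3), (1,4)

α = atan 0.5 = 26.57°;  2α = 53.13°
n_0 = (-0.5167, -0.8562)
n_1 = (+0.5812, -0.8137)
n_2 = (+0.9802, +0.1979)
n_3 = (+0.3800, +0.9250)
n_4 = (-0.6862, +0.7274)
  (0,1): δ = 113.35°  ·
  (0,2): δ = 47.47°  ✓
  (0,3): δ = 8.78°  ✓
  (0,4): δ = 74.45°  ·
  (1,2): δ = 114.12°  ·
  (1,3): δ = 57.87°  ·
  (1,4): δ = 7.80°  ✓
  (2,3): δ = 123.74°  ·
  (2,4): δ = 58.08°  ·
  (3,4): δ = 114.34°  ·
antipodal pairs: 3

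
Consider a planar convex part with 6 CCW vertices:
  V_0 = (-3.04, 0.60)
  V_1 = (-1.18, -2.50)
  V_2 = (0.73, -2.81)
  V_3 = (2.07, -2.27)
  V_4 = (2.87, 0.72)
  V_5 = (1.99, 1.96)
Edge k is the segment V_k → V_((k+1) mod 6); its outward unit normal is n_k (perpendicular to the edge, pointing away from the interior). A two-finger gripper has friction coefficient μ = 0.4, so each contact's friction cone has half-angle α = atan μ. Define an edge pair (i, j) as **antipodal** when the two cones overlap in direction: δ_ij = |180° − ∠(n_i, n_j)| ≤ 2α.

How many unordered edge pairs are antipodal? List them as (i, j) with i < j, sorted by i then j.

α = atan 0.4 = 21.80°;  2α = 43.60°
n_0 = (-0.8575, -0.5145)
n_1 = (-0.1602, -0.9871)
n_2 = (+0.3738, -0.9275)
n_3 = (+0.9660, -0.2585)
n_4 = (+0.8155, +0.5787)
n_5 = (-0.2610, +0.9653)
  (0,1): δ = 130.18°  ·
  (0,2): δ = 99.02°  ·
  (0,3): δ = 45.94°  ·
  (0,4): δ = 4.40°  ✓
  (0,5): δ = 74.17°  ·
  (1,2): δ = 148.83°  ·
  (1,3): δ = 95.76°  ·
  (1,4): δ = 45.42°  ·
  (1,5): δ = 24.35°  ✓
  (2,3): δ = 126.93°  ·
  (2,4): δ = 76.59°  ·
  (2,5): δ = 6.82°  ✓
  (3,4): δ = 129.66°  ·
  (3,5): δ = 59.89°  ·
  (4,5): δ = 110.23°  ·
antipodal pairs: 3

count = 3; pairs: (0,4), (1,5), (2,5)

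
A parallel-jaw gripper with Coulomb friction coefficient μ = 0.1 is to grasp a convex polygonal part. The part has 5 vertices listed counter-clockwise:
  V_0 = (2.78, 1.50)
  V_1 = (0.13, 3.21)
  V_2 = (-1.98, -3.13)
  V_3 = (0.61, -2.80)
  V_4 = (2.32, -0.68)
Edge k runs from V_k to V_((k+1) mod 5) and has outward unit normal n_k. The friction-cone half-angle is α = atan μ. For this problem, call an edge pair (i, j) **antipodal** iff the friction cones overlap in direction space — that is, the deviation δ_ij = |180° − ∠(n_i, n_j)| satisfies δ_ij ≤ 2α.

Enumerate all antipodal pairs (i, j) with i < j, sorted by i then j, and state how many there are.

α = atan 0.1 = 5.71°;  2α = 11.42°
n_0 = (+0.5422, +0.8403)
n_1 = (-0.9488, +0.3158)
n_2 = (+0.1264, -0.9920)
n_3 = (+0.7784, -0.6278)
n_4 = (+0.9785, -0.2065)
  (0,1): δ = 75.57°  ·
  (0,2): δ = 40.09°  ·
  (0,3): δ = 83.94°  ·
  (0,4): δ = 110.92°  ·
  (1,2): δ = 64.33°  ·
  (1,3): δ = 20.48°  ·
  (1,4): δ = 6.49°  ✓
  (2,3): δ = 136.15°  ·
  (2,4): δ = 109.18°  ·
  (3,4): δ = 153.03°  ·
antipodal pairs: 1

count = 1; pairs: (1,4)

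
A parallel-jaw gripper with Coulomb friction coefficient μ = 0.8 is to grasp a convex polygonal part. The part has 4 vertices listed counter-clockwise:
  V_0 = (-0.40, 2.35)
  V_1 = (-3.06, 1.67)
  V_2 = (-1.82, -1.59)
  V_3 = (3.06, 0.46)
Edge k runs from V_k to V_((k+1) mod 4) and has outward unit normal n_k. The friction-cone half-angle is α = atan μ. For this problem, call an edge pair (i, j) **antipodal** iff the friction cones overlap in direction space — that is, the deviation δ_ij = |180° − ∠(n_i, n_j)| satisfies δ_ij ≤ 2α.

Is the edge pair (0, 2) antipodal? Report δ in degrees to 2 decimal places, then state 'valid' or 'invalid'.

α = atan 0.8 = 38.66°;  2α = 77.32°
edge 0: e_0 = (-2.66, -0.68);  n_0 = (-0.2477, +0.9688)
edge 2: e_2 = (+4.88, +2.05);  n_2 = (+0.3873, -0.9220)
∠(n_0, n_2) = 171.55°
δ = |180° − 171.55°| = 8.45°
8.45° ≤ 2α = 77.32°  →  valid

δ = 8.45°, valid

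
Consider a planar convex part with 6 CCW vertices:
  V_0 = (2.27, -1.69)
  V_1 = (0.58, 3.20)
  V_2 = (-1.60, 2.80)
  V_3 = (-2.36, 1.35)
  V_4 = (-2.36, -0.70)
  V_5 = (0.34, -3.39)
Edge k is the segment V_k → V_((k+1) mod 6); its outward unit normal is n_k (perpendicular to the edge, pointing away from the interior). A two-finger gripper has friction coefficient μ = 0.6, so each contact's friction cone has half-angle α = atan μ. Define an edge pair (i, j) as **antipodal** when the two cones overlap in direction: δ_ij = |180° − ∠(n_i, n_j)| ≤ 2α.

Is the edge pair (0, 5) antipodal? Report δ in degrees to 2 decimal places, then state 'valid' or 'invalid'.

α = atan 0.6 = 30.96°;  2α = 61.93°
edge 0: e_0 = (-1.69, +4.89);  n_0 = (+0.9451, +0.3266)
edge 5: e_5 = (+1.93, +1.70);  n_5 = (+0.6610, -0.7504)
∠(n_0, n_5) = 67.69°
δ = |180° − 67.69°| = 112.31°
112.31° > 2α = 61.93°  →  invalid

δ = 112.31°, invalid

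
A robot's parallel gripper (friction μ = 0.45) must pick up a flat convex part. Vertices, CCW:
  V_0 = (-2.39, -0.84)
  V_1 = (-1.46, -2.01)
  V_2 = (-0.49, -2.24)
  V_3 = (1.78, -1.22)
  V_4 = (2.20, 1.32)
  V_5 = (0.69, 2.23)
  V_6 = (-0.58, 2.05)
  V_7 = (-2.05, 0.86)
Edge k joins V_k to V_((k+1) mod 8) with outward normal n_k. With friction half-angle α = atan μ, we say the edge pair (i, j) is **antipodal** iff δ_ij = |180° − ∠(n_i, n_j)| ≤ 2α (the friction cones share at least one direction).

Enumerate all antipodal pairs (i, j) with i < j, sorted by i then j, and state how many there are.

count = 8; pairs: (0,3), (0,4), (1,4), (1,5), (2,5), (2,6), (3,6), (3,7)

α = atan 0.45 = 24.23°;  2α = 48.46°
n_0 = (-0.7828, -0.6222)
n_1 = (-0.2307, -0.9730)
n_2 = (+0.4099, -0.9121)
n_3 = (+0.9866, -0.1631)
n_4 = (+0.5162, +0.8565)
n_5 = (-0.1403, +0.9901)
n_6 = (-0.6292, +0.7772)
n_7 = (-0.9806, +0.1961)
  (0,1): δ = 141.82°  ·
  (0,2): δ = 104.28°  ·
  (0,3): δ = 47.87°  ✓
  (0,4): δ = 20.44°  ✓
  (0,5): δ = 59.59°  ·
  (0,6): δ = 90.51°  ·
  (0,7): δ = 130.21°  ·
  (1,2): δ = 142.46°  ·
  (1,3): δ = 86.05°  ·
  (1,4): δ = 17.74°  ✓
  (1,5): δ = 21.41°  ✓
  (1,6): δ = 52.33°  ·
  (1,7): δ = 92.03°  ·
  (2,3): δ = 123.59°  ·
  (2,4): δ = 55.27°  ·
  (2,5): δ = 16.13°  ✓
  (2,6): δ = 14.79°  ✓
  (2,7): δ = 54.49°  ·
  (3,4): δ = 111.69°  ·
  (3,5): δ = 72.54°  ·
  (3,6): δ = 41.62°  ✓
  (3,7): δ = 1.92°  ✓
  (4,5): δ = 140.86°  ·
  (4,6): δ = 109.93°  ·
  (4,7): δ = 70.23°  ·
  (5,6): δ = 149.08°  ·
  (5,7): δ = 109.38°  ·
  (6,7): δ = 140.30°  ·
antipodal pairs: 8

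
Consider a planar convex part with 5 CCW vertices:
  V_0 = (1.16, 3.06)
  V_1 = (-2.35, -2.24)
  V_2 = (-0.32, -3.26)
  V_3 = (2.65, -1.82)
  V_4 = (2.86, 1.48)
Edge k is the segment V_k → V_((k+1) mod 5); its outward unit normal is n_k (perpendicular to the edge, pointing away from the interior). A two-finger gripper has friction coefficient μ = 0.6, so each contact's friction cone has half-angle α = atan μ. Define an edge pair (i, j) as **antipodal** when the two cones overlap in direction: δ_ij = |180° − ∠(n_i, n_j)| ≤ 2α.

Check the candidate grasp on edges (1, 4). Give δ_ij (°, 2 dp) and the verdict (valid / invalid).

δ = 16.23°, valid

α = atan 0.6 = 30.96°;  2α = 61.93°
edge 1: e_1 = (+2.03, -1.02);  n_1 = (-0.4490, -0.8935)
edge 4: e_4 = (-1.70, +1.58);  n_4 = (+0.6808, +0.7325)
∠(n_1, n_4) = 163.77°
δ = |180° − 163.77°| = 16.23°
16.23° ≤ 2α = 61.93°  →  valid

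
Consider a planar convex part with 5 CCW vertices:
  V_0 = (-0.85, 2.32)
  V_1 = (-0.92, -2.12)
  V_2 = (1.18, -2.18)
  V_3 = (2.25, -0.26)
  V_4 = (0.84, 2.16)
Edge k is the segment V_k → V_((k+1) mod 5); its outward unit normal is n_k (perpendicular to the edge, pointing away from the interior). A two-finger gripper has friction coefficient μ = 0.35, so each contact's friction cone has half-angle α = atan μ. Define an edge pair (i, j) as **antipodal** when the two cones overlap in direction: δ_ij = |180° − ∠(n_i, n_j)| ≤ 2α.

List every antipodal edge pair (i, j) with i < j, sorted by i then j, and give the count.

count = 3; pairs: (0,2), (0,3), (1,4)

α = atan 0.35 = 19.29°;  2α = 38.58°
n_0 = (-0.9999, +0.0158)
n_1 = (-0.0286, -0.9996)
n_2 = (+0.8735, -0.4868)
n_3 = (+0.8640, +0.5034)
n_4 = (+0.0943, +0.9955)
  (0,1): δ = 90.73°  ·
  (0,2): δ = 28.23°  ✓
  (0,3): δ = 31.13°  ✓
  (0,4): δ = 85.49°  ·
  (1,2): δ = 117.49°  ·
  (1,3): δ = 58.14°  ·
  (1,4): δ = 3.77°  ✓
  (2,3): δ = 120.64°  ·
  (2,4): δ = 66.28°  ·
  (3,4): δ = 125.64°  ·
antipodal pairs: 3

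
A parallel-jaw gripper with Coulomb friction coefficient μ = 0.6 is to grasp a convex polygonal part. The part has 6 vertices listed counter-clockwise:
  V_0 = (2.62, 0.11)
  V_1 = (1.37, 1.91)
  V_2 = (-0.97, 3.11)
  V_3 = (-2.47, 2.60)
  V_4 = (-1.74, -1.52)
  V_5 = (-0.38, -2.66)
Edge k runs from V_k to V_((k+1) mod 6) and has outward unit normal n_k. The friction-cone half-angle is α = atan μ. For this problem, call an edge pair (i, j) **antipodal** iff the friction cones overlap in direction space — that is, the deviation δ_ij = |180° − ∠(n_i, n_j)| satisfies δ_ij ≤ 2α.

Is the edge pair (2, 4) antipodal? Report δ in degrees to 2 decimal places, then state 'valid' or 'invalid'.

δ = 58.75°, valid

α = atan 0.6 = 30.96°;  2α = 61.93°
edge 2: e_2 = (-1.50, -0.51);  n_2 = (-0.3219, +0.9468)
edge 4: e_4 = (+1.36, -1.14);  n_4 = (-0.6424, -0.7664)
∠(n_2, n_4) = 121.25°
δ = |180° − 121.25°| = 58.75°
58.75° ≤ 2α = 61.93°  →  valid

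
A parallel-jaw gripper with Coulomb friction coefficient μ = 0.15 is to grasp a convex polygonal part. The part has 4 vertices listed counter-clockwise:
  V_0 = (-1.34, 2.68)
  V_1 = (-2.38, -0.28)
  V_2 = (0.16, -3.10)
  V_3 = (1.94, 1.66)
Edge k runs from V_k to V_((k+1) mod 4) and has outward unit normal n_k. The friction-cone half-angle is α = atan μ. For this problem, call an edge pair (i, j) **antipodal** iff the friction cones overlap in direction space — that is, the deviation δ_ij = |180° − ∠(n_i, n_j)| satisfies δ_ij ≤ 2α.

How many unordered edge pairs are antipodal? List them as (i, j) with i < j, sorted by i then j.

α = atan 0.15 = 8.53°;  2α = 17.06°
n_0 = (-0.9435, +0.3315)
n_1 = (-0.7430, -0.6693)
n_2 = (+0.9367, -0.3503)
n_3 = (+0.2969, +0.9549)
  (0,1): δ = 118.63°  ·
  (0,2): δ = 1.14°  ✓
  (0,3): δ = 92.08°  ·
  (1,2): δ = 62.51°  ·
  (1,3): δ = 30.72°  ·
  (2,3): δ = 86.77°  ·
antipodal pairs: 1

count = 1; pairs: (0,2)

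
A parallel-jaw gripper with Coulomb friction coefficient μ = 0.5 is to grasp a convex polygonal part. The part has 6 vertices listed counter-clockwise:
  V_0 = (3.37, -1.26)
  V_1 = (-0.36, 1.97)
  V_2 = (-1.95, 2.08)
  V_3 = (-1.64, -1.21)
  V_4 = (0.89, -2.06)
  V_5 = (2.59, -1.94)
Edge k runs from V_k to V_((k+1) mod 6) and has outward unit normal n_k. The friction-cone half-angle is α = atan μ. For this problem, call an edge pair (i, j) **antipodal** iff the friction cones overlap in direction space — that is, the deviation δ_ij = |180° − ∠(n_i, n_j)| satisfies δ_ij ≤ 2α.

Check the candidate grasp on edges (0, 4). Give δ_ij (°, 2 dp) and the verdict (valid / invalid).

δ = 44.93°, valid

α = atan 0.5 = 26.57°;  2α = 53.13°
edge 0: e_0 = (-3.73, +3.23);  n_0 = (+0.6546, +0.7560)
edge 4: e_4 = (+1.70, +0.12);  n_4 = (+0.0704, -0.9975)
∠(n_0, n_4) = 135.07°
δ = |180° − 135.07°| = 44.93°
44.93° ≤ 2α = 53.13°  →  valid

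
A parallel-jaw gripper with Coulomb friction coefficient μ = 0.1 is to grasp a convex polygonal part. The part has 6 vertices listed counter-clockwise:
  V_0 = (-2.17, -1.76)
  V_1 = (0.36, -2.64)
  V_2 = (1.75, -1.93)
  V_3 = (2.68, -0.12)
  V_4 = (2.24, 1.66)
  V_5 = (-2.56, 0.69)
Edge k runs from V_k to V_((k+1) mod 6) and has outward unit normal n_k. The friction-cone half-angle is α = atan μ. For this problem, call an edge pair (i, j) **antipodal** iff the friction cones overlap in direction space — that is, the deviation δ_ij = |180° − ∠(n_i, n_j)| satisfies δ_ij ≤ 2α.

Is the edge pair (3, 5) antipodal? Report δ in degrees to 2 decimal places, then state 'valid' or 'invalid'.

δ = 4.84°, valid

α = atan 0.1 = 5.71°;  2α = 11.42°
edge 3: e_3 = (-0.44, +1.78);  n_3 = (+0.9708, +0.2400)
edge 5: e_5 = (+0.39, -2.45);  n_5 = (-0.9876, -0.1572)
∠(n_3, n_5) = 175.16°
δ = |180° − 175.16°| = 4.84°
4.84° ≤ 2α = 11.42°  →  valid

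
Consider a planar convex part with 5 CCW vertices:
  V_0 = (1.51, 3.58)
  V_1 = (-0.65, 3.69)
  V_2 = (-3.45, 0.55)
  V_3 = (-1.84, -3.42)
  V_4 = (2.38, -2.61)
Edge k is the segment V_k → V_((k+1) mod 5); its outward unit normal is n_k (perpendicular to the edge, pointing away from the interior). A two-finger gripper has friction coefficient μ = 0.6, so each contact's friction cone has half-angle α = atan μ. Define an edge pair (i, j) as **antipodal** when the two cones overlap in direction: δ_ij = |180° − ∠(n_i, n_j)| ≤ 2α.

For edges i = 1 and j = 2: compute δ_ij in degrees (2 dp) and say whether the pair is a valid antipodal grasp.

δ = 116.20°, invalid

α = atan 0.6 = 30.96°;  2α = 61.93°
edge 1: e_1 = (-2.80, -3.14);  n_1 = (-0.7464, +0.6655)
edge 2: e_2 = (+1.61, -3.97);  n_2 = (-0.9267, -0.3758)
∠(n_1, n_2) = 63.80°
δ = |180° − 63.80°| = 116.20°
116.20° > 2α = 61.93°  →  invalid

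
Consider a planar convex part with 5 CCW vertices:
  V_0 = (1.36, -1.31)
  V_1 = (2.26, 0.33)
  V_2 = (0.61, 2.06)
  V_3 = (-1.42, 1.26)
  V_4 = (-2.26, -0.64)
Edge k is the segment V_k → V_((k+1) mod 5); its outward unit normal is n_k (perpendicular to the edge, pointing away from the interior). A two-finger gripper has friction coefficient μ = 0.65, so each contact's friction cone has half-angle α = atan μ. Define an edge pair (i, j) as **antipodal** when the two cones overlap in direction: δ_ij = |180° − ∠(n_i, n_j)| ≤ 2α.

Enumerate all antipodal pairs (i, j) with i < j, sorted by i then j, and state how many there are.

count = 4; pairs: (0,2), (0,3), (1,4), (2,4)

α = atan 0.65 = 33.02°;  2α = 66.05°
n_0 = (+0.8767, -0.4811)
n_1 = (+0.7236, +0.6902)
n_2 = (-0.3666, +0.9304)
n_3 = (-0.9146, +0.4044)
n_4 = (-0.1820, -0.9833)
  (0,1): δ = 107.60°  ·
  (0,2): δ = 39.73°  ✓
  (0,3): δ = 4.91°  ✓
  (0,4): δ = 108.27°  ·
  (1,2): δ = 112.14°  ·
  (1,3): δ = 67.49°  ·
  (1,4): δ = 35.87°  ✓
  (2,3): δ = 135.36°  ·
  (2,4): δ = 31.99°  ✓
  (3,4): δ = 76.64°  ·
antipodal pairs: 4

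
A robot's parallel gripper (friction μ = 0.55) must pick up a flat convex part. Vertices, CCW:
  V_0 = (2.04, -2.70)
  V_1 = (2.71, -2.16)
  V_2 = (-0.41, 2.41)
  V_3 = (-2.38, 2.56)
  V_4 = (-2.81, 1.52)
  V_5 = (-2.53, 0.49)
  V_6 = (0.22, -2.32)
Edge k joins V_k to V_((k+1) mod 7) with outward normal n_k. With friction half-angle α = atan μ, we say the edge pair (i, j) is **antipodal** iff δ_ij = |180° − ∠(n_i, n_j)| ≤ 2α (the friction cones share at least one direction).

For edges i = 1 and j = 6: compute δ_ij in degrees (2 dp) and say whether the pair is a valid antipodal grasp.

δ = 43.88°, valid

α = atan 0.55 = 28.81°;  2α = 57.62°
edge 1: e_1 = (-3.12, +4.57);  n_1 = (+0.8259, +0.5638)
edge 6: e_6 = (+1.82, -0.38);  n_6 = (-0.2044, -0.9789)
∠(n_1, n_6) = 136.12°
δ = |180° − 136.12°| = 43.88°
43.88° ≤ 2α = 57.62°  →  valid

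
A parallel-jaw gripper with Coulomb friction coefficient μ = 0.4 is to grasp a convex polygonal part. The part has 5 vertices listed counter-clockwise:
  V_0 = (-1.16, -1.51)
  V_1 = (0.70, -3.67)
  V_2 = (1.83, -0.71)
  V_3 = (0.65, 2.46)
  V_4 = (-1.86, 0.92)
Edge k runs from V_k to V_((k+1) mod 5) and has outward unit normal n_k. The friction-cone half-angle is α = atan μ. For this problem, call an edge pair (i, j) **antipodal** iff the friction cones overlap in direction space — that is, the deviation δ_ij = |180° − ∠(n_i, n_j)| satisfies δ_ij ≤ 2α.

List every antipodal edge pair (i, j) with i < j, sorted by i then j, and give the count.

α = atan 0.4 = 21.80°;  2α = 43.60°
n_0 = (-0.7578, -0.6525)
n_1 = (+0.9342, -0.3567)
n_2 = (+0.9372, +0.3489)
n_3 = (-0.5230, +0.8524)
n_4 = (-0.9609, -0.2768)
  (0,1): δ = 61.63°  ·
  (0,2): δ = 20.31°  ✓
  (0,3): δ = 80.80°  ·
  (0,4): δ = 155.34°  ·
  (1,2): δ = 138.69°  ·
  (1,3): δ = 37.57°  ✓
  (1,4): δ = 36.96°  ✓
  (2,3): δ = 78.89°  ·
  (2,4): δ = 4.35°  ✓
  (3,4): δ = 105.46°  ·
antipodal pairs: 4

count = 4; pairs: (0,2), (1,3), (1,4), (2,4)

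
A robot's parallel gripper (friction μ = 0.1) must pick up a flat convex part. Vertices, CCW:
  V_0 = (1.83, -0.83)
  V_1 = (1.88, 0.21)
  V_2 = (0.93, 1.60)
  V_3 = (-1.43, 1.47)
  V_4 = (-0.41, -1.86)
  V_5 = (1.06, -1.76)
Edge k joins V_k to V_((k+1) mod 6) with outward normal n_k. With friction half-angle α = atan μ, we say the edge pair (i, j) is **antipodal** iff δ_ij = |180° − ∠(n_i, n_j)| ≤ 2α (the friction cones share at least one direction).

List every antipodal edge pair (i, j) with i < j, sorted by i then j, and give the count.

α = atan 0.1 = 5.71°;  2α = 11.42°
n_0 = (+0.9988, -0.0480)
n_1 = (+0.8256, +0.5643)
n_2 = (-0.0550, +0.9985)
n_3 = (-0.9562, -0.2929)
n_4 = (+0.0679, -0.9977)
n_5 = (+0.7703, -0.6377)
  (0,1): δ = 142.90°  ·
  (0,2): δ = 84.09°  ·
  (0,3): δ = 19.78°  ·
  (0,4): δ = 96.64°  ·
  (0,5): δ = 143.13°  ·
  (1,2): δ = 121.20°  ·
  (1,3): δ = 17.32°  ·
  (1,4): δ = 59.54°  ·
  (1,5): δ = 106.03°  ·
  (2,3): δ = 76.12°  ·
  (2,4): δ = 0.74°  ✓
  (2,5): δ = 47.22°  ·
  (3,4): δ = 103.14°  ·
  (3,5): δ = 56.65°  ·
  (4,5): δ = 133.51°  ·
antipodal pairs: 1

count = 1; pairs: (2,4)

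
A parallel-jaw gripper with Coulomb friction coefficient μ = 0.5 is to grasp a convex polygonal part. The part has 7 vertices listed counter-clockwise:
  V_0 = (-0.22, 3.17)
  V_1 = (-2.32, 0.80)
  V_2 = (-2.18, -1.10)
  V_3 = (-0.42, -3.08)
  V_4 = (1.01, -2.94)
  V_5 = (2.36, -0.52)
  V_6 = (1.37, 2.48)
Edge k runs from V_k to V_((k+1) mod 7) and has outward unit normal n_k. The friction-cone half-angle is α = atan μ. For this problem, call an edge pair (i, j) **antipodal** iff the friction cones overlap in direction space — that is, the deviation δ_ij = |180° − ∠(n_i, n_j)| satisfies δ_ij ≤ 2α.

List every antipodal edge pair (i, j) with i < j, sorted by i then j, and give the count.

count = 7; pairs: (0,3), (0,4), (1,4), (1,5), (2,5), (2,6), (3,6)

α = atan 0.5 = 26.57°;  2α = 53.13°
n_0 = (-0.7485, +0.6632)
n_1 = (-0.9973, -0.0735)
n_2 = (-0.7474, -0.6644)
n_3 = (+0.0974, -0.9952)
n_4 = (+0.8733, -0.4872)
n_5 = (+0.9496, +0.3134)
n_6 = (+0.3981, +0.9173)
  (0,1): δ = 134.24°  ·
  (0,2): δ = 96.82°  ·
  (0,3): δ = 42.87°  ✓
  (0,4): δ = 12.39°  ✓
  (0,5): δ = 59.81°  ·
  (0,6): δ = 108.08°  ·
  (1,2): δ = 142.58°  ·
  (1,3): δ = 88.62°  ·
  (1,4): δ = 33.37°  ✓
  (1,5): δ = 14.05°  ✓
  (1,6): δ = 62.33°  ·
  (2,3): δ = 126.04°  ·
  (2,4): δ = 70.79°  ·
  (2,5): δ = 23.37°  ✓
  (2,6): δ = 24.91°  ✓
  (3,4): δ = 124.75°  ·
  (3,5): δ = 77.33°  ·
  (3,6): δ = 29.05°  ✓
  (4,5): δ = 132.58°  ·
  (4,6): δ = 84.30°  ·
  (5,6): δ = 131.72°  ·
antipodal pairs: 7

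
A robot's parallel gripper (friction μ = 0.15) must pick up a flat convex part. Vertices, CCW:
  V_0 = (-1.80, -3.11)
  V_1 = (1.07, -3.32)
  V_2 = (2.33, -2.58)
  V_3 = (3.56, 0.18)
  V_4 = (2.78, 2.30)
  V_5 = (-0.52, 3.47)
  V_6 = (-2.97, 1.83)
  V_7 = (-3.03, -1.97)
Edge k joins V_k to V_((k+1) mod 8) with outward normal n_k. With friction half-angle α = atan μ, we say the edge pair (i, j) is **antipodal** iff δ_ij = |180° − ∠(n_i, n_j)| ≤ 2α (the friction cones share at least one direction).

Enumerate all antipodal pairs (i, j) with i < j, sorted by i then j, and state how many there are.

α = atan 0.15 = 8.53°;  2α = 17.06°
n_0 = (-0.0730, -0.9973)
n_1 = (+0.5064, -0.8623)
n_2 = (+0.9134, -0.4071)
n_3 = (+0.9385, +0.3453)
n_4 = (+0.3342, +0.9425)
n_5 = (-0.5563, +0.8310)
n_6 = (-0.9999, +0.0158)
n_7 = (-0.6798, -0.7334)
  (0,1): δ = 145.39°  ·
  (0,2): δ = 109.84°  ·
  (0,3): δ = 65.62°  ·
  (0,4): δ = 15.34°  ✓
  (0,5): δ = 37.98°  ·
  (0,6): δ = 93.28°  ·
  (0,7): δ = 141.36°  ·
  (1,2): δ = 144.45°  ·
  (1,3): δ = 100.23°  ·
  (1,4): δ = 49.95°  ·
  (1,5): δ = 3.37°  ✓
  (1,6): δ = 58.67°  ·
  (1,7): δ = 106.75°  ·
  (2,3): δ = 135.78°  ·
  (2,4): δ = 85.50°  ·
  (2,5): δ = 32.18°  ·
  (2,6): δ = 23.12°  ·
  (2,7): δ = 71.19°  ·
  (3,4): δ = 129.72°  ·
  (3,5): δ = 76.40°  ·
  (3,6): δ = 21.10°  ·
  (3,7): δ = 26.97°  ·
  (4,5): δ = 126.68°  ·
  (4,6): δ = 71.38°  ·
  (4,7): δ = 23.30°  ·
  (5,6): δ = 124.70°  ·
  (5,7): δ = 76.62°  ·
  (6,7): δ = 131.92°  ·
antipodal pairs: 2

count = 2; pairs: (0,4), (1,5)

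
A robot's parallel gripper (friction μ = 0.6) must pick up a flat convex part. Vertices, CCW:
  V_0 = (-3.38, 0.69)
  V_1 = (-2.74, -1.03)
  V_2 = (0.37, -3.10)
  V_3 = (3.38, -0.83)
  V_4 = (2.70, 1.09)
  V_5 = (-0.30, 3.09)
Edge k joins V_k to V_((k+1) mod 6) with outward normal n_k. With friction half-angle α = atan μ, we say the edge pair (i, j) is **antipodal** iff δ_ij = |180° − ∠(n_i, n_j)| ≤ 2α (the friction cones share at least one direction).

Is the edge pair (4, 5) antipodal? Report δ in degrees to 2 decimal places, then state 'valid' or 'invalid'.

δ = 108.38°, invalid

α = atan 0.6 = 30.96°;  2α = 61.93°
edge 4: e_4 = (-3.00, +2.00);  n_4 = (+0.5547, +0.8321)
edge 5: e_5 = (-3.08, -2.40);  n_5 = (-0.6146, +0.7888)
∠(n_4, n_5) = 71.62°
δ = |180° − 71.62°| = 108.38°
108.38° > 2α = 61.93°  →  invalid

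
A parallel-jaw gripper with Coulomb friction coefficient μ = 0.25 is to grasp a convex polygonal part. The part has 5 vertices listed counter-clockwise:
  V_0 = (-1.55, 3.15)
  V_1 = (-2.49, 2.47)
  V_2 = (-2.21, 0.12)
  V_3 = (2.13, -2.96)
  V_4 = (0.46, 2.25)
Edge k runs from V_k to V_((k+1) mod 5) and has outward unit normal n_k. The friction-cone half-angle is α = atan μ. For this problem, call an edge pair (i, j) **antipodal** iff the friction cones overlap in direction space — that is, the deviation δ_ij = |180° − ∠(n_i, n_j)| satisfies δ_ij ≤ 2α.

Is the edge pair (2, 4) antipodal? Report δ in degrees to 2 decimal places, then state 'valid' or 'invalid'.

α = atan 0.25 = 14.04°;  2α = 28.07°
edge 2: e_2 = (+4.34, -3.08);  n_2 = (-0.5787, -0.8155)
edge 4: e_4 = (-2.01, +0.90);  n_4 = (+0.4087, +0.9127)
∠(n_2, n_4) = 168.76°
δ = |180° − 168.76°| = 11.24°
11.24° ≤ 2α = 28.07°  →  valid

δ = 11.24°, valid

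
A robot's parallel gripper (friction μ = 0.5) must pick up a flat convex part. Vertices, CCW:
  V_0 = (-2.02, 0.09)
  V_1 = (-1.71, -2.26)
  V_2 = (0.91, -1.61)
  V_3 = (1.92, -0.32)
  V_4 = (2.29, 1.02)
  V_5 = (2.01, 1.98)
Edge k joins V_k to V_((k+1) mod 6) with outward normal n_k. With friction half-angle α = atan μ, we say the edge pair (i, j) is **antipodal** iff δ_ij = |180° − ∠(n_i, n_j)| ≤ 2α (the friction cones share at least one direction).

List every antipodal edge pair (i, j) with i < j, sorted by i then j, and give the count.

count = 6; pairs: (0,2), (0,3), (0,4), (1,5), (2,5), (3,5)

α = atan 0.5 = 26.57°;  2α = 53.13°
n_0 = (-0.9914, -0.1308)
n_1 = (+0.2408, -0.9706)
n_2 = (+0.7874, -0.6165)
n_3 = (+0.9639, -0.2662)
n_4 = (+0.9600, +0.2800)
n_5 = (-0.4246, +0.9054)
  (0,1): δ = 83.58°  ·
  (0,2): δ = 45.57°  ✓
  (0,3): δ = 22.95°  ✓
  (0,4): δ = 8.75°  ✓
  (0,5): δ = 107.61°  ·
  (1,2): δ = 141.99°  ·
  (1,3): δ = 119.37°  ·
  (1,4): δ = 87.67°  ·
  (1,5): δ = 11.19°  ✓
  (2,3): δ = 157.38°  ·
  (2,4): δ = 125.68°  ·
  (2,5): δ = 26.82°  ✓
  (3,4): δ = 148.30°  ·
  (3,5): δ = 49.44°  ✓
  (4,5): δ = 81.13°  ·
antipodal pairs: 6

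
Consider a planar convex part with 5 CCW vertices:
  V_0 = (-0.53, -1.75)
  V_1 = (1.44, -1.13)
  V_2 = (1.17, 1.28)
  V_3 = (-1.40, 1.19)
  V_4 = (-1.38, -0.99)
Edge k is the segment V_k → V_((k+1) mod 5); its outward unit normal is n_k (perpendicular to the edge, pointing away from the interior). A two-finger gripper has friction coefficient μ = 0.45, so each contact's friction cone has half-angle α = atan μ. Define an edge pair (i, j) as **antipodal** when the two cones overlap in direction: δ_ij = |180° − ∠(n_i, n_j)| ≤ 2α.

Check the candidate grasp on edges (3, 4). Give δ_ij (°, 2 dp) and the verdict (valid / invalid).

α = atan 0.45 = 24.23°;  2α = 48.46°
edge 3: e_3 = (+0.02, -2.18);  n_3 = (-1.0000, -0.0092)
edge 4: e_4 = (+0.85, -0.76);  n_4 = (-0.6665, -0.7455)
∠(n_3, n_4) = 47.67°
δ = |180° − 47.67°| = 132.33°
132.33° > 2α = 48.46°  →  invalid

δ = 132.33°, invalid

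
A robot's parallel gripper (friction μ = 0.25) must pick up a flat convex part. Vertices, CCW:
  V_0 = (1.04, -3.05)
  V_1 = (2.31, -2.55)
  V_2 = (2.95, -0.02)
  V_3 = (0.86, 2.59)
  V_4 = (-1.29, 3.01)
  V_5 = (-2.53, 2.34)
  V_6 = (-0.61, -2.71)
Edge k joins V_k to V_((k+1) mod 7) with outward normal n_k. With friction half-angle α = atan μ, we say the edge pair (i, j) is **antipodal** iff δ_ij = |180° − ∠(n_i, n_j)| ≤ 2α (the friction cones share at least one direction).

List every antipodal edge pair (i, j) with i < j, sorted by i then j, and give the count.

α = atan 0.25 = 14.04°;  2α = 28.07°
n_0 = (+0.3663, -0.9305)
n_1 = (+0.9695, -0.2452)
n_2 = (+0.7806, +0.6251)
n_3 = (+0.1917, +0.9814)
n_4 = (-0.4754, +0.8798)
n_5 = (-0.9347, -0.3554)
n_6 = (-0.2018, -0.9794)
  (0,1): δ = 125.69°  ·
  (0,2): δ = 72.80°  ·
  (0,3): δ = 32.54°  ·
  (0,4): δ = 6.89°  ✓
  (0,5): δ = 89.33°  ·
  (0,6): δ = 146.87°  ·
  (1,2): δ = 127.12°  ·
  (1,3): δ = 86.86°  ·
  (1,4): δ = 47.42°  ·
  (1,5): δ = 35.01°  ·
  (1,6): δ = 92.55°  ·
  (2,3): δ = 139.74°  ·
  (2,4): δ = 100.30°  ·
  (2,5): δ = 17.87°  ✓
  (2,6): δ = 39.67°  ·
  (3,4): δ = 140.56°  ·
  (3,5): δ = 58.13°  ·
  (3,6): δ = 0.59°  ✓
  (4,5): δ = 97.57°  ·
  (4,6): δ = 40.03°  ·
  (5,6): δ = 122.46°  ·
antipodal pairs: 3

count = 3; pairs: (0,4), (2,5), (3,6)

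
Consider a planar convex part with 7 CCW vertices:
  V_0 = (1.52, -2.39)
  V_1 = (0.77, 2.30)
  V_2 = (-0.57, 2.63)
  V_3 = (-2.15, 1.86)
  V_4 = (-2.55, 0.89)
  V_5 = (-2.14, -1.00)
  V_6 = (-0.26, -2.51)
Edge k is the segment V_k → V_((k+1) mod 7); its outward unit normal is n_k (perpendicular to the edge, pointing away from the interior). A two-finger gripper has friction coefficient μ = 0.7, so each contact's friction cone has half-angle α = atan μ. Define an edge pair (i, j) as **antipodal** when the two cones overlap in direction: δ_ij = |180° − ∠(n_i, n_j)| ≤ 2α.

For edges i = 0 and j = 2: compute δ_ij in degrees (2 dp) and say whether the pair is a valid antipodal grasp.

α = atan 0.7 = 34.99°;  2α = 69.98°
edge 0: e_0 = (-0.75, +4.69);  n_0 = (+0.9875, +0.1579)
edge 2: e_2 = (-1.58, -0.77);  n_2 = (-0.4381, +0.8989)
∠(n_0, n_2) = 106.90°
δ = |180° − 106.90°| = 73.10°
73.10° > 2α = 69.98°  →  invalid

δ = 73.10°, invalid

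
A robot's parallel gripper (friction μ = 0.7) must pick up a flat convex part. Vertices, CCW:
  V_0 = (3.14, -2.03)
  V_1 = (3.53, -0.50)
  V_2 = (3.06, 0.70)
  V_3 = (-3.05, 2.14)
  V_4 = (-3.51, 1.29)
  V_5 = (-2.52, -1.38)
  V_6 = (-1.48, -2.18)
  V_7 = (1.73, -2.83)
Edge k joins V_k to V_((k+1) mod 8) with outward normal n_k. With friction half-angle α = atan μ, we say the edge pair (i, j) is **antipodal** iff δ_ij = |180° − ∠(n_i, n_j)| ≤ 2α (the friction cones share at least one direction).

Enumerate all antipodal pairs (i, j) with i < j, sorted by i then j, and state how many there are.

count = 12; pairs: (0,3), (0,4), (0,5), (1,3), (1,4), (1,5), (1,6), (2,4), (2,5), (2,6), (2,7), (3,7)

α = atan 0.7 = 34.99°;  2α = 69.98°
n_0 = (+0.9690, -0.2470)
n_1 = (+0.9311, +0.3647)
n_2 = (+0.2294, +0.9733)
n_3 = (-0.8795, +0.4759)
n_4 = (-0.9376, -0.3477)
n_5 = (-0.6097, -0.7926)
n_6 = (-0.1985, -0.9801)
n_7 = (+0.4935, -0.8698)
  (0,1): δ = 144.31°  ·
  (0,2): δ = 88.96°  ·
  (0,3): δ = 14.12°  ✓
  (0,4): δ = 34.64°  ✓
  (0,5): δ = 66.73°  ✓
  (0,6): δ = 92.85°  ·
  (0,7): δ = 133.87°  ·
  (1,2): δ = 124.65°  ·
  (1,3): δ = 49.81°  ✓
  (1,4): δ = 1.04°  ✓
  (1,5): δ = 31.04°  ✓
  (1,6): δ = 57.16°  ✓
  (1,7): δ = 98.18°  ·
  (2,3): δ = 105.16°  ·
  (2,4): δ = 56.39°  ✓
  (2,5): δ = 24.31°  ✓
  (2,6): δ = 1.81°  ✓
  (2,7): δ = 42.83°  ✓
  (3,4): δ = 131.23°  ·
  (3,5): δ = 99.15°  ·
  (3,6): δ = 73.03°  ·
  (3,7): δ = 32.01°  ✓
  (4,5): δ = 147.91°  ·
  (4,6): δ = 121.79°  ·
  (4,7): δ = 80.77°  ·
  (5,6): δ = 153.88°  ·
  (5,7): δ = 112.86°  ·
  (6,7): δ = 138.98°  ·
antipodal pairs: 12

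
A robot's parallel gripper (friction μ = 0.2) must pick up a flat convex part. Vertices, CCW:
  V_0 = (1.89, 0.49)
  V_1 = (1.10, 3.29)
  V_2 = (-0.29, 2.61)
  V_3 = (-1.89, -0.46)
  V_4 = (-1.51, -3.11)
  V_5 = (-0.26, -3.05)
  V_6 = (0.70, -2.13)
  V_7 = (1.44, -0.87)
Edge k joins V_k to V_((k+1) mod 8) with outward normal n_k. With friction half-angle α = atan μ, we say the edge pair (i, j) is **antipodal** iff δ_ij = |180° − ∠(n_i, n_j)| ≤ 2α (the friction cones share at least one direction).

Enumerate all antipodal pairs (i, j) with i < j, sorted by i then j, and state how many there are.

count = 5; pairs: (0,3), (1,5), (2,5), (2,6), (2,7)

α = atan 0.2 = 11.31°;  2α = 22.62°
n_0 = (+0.9624, +0.2715)
n_1 = (-0.4394, +0.8983)
n_2 = (-0.8868, +0.4622)
n_3 = (-0.9899, -0.1419)
n_4 = (+0.0479, -0.9988)
n_5 = (+0.6919, -0.7220)
n_6 = (+0.8623, -0.5064)
n_7 = (+0.9494, -0.3141)
  (0,1): δ = 79.69°  ·
  (0,2): δ = 43.28°  ·
  (0,3): δ = 7.60°  ✓
  (0,4): δ = 76.99°  ·
  (0,5): δ = 118.03°  ·
  (0,6): δ = 133.82°  ·
  (0,7): δ = 145.94°  ·
  (1,2): δ = 143.60°  ·
  (1,3): δ = 107.91°  ·
  (1,4): δ = 23.32°  ·
  (1,5): δ = 17.71°  ✓
  (1,6): δ = 33.51°  ·
  (1,7): δ = 45.62°  ·
  (2,3): δ = 144.31°  ·
  (2,4): δ = 59.72°  ·
  (2,5): δ = 18.69°  ✓
  (2,6): δ = 2.90°  ✓
  (2,7): δ = 9.22°  ✓
  (3,4): δ = 95.41°  ·
  (3,5): δ = 54.38°  ·
  (3,6): δ = 38.59°  ·
  (3,7): δ = 26.47°  ·
  (4,5): δ = 138.97°  ·
  (4,6): δ = 123.17°  ·
  (4,7): δ = 111.06°  ·
  (5,6): δ = 164.21°  ·
  (5,7): δ = 152.09°  ·
  (6,7): δ = 167.88°  ·
antipodal pairs: 5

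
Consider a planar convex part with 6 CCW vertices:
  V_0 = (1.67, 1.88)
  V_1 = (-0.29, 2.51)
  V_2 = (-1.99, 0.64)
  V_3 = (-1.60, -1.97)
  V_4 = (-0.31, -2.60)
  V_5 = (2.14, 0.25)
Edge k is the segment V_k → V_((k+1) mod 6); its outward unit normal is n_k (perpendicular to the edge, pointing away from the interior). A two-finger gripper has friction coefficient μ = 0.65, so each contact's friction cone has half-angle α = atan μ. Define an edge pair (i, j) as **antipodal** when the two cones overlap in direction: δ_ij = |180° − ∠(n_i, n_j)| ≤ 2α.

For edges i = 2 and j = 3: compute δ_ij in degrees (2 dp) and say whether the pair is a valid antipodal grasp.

α = atan 0.65 = 33.02°;  2α = 66.05°
edge 2: e_2 = (+0.39, -2.61);  n_2 = (-0.9890, -0.1478)
edge 3: e_3 = (+1.29, -0.63);  n_3 = (-0.4388, -0.8986)
∠(n_2, n_3) = 55.47°
δ = |180° − 55.47°| = 124.53°
124.53° > 2α = 66.05°  →  invalid

δ = 124.53°, invalid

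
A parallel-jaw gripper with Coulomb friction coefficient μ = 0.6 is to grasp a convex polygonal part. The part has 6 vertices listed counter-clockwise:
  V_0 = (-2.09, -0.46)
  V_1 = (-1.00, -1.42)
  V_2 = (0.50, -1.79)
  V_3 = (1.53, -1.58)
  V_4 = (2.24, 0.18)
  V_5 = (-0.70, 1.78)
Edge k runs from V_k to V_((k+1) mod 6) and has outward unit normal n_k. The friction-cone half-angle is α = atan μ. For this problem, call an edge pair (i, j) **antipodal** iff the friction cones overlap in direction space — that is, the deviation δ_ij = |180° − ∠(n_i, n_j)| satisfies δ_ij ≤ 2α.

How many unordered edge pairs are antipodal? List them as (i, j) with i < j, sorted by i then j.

count = 5; pairs: (0,4), (1,4), (2,4), (2,5), (3,5)

α = atan 0.6 = 30.96°;  2α = 61.93°
n_0 = (-0.6609, -0.7504)
n_1 = (-0.2395, -0.9709)
n_2 = (+0.1998, -0.9798)
n_3 = (+0.9274, -0.3741)
n_4 = (+0.4780, +0.8784)
n_5 = (-0.8497, +0.5273)
  (0,1): δ = 152.48°  ·
  (0,2): δ = 127.10°  ·
  (0,3): δ = 70.60°  ·
  (0,4): δ = 12.82°  ✓
  (0,5): δ = 99.55°  ·
  (1,2): δ = 154.62°  ·
  (1,3): δ = 98.11°  ·
  (1,4): δ = 14.70°  ✓
  (1,5): δ = 72.04°  ·
  (2,3): δ = 123.49°  ·
  (2,4): δ = 40.08°  ✓
  (2,5): δ = 46.66°  ✓
  (3,4): δ = 96.59°  ·
  (3,5): δ = 9.85°  ✓
  (4,5): δ = 93.27°  ·
antipodal pairs: 5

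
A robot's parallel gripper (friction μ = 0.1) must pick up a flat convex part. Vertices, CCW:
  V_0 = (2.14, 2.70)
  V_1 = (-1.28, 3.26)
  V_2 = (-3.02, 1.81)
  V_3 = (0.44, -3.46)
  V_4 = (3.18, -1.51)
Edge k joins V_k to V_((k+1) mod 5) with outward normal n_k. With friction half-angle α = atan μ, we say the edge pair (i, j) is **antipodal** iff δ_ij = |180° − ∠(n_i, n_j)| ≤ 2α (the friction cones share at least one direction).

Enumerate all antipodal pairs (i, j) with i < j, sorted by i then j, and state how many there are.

count = 1; pairs: (1,3)

α = atan 0.1 = 5.71°;  2α = 11.42°
n_0 = (+0.1616, +0.9869)
n_1 = (-0.6402, +0.7682)
n_2 = (-0.8359, -0.5488)
n_3 = (+0.5798, -0.8147)
n_4 = (+0.9708, +0.2398)
  (0,1): δ = 130.90°  ·
  (0,2): δ = 47.41°  ·
  (0,3): δ = 44.74°  ·
  (0,4): δ = 113.18°  ·
  (1,2): δ = 96.52°  ·
  (1,3): δ = 4.37°  ✓
  (1,4): δ = 64.07°  ·
  (2,3): δ = 87.85°  ·
  (2,4): δ = 19.41°  ·
  (3,4): δ = 111.56°  ·
antipodal pairs: 1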